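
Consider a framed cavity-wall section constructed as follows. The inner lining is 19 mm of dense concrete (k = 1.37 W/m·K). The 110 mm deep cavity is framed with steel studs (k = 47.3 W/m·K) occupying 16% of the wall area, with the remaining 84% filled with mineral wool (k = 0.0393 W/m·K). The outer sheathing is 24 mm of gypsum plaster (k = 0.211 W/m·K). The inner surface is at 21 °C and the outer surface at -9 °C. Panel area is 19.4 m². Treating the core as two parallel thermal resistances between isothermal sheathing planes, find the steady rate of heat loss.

Sheathing layers in series; stud and cavity paths in parallel between them.
R_inner = 0.019/(1.37×19.4) = 7.149×10^-4 K/W
R_stud  = 0.11/(47.3×0.16×19.4) = 7.492×10^-4 K/W
R_cav   = 0.11/(0.0393×0.84×19.4) = 0.1718 K/W
1/R_core = 1/R_stud + 1/R_cav → R_core = 7.46×10^-4 K/W
R_outer = 0.024/(0.211×19.4) = 0.005863 K/W
R_total = 0.007324 K/W
Q = ΔT/R_total = 30/0.007324

Q ≈ 4100 W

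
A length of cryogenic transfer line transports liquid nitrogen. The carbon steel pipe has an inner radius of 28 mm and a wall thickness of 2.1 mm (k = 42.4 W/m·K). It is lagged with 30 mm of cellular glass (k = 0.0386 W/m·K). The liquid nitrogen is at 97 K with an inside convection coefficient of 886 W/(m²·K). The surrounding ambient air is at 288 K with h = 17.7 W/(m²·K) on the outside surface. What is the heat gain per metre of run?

q′ ≈ 63.5 W/m

Treating each annulus and film as a series resistance:
R_inner film = 1/(h_i·2πr₁L) = 1/(886×2π×0.028×1) = 0.006415 K/W
R_carbon steel pipe wall = ln(30.1/28)/(2π×42.4×1) = 2.715×10^-4 K/W
R_cellular glass = ln(60.1/30.1)/(2π×0.0386×1) = 2.851 K/W
R_outer film = 1/(h_o·2πr_oL) = 1/(17.7×2π×0.0601×1) = 0.1496 K/W
R_total = 3.007 K/W
Q = ΔT/R_total = 191/3.007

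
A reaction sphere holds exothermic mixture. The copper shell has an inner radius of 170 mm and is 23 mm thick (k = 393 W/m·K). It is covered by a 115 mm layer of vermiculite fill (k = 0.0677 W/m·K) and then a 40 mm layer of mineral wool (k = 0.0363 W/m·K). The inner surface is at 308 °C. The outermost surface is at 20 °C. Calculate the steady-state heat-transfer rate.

Each spherical layer contributes R = (1/r_i − 1/r_o)/(4πk):
R_copper shell = (1/0.17 − 1/0.193)/(4π×393) = 1.419×10^-4 K/W
R_vermiculite fill = (1/0.193 − 1/0.308)/(4π×0.0677) = 2.274 K/W
R_mineral wool = (1/0.308 − 1/0.348)/(4π×0.0363) = 0.8181 K/W
R_total = 3.092 K/W
Q = ΔT/R_total = 288/3.092

Q ≈ 93.1 W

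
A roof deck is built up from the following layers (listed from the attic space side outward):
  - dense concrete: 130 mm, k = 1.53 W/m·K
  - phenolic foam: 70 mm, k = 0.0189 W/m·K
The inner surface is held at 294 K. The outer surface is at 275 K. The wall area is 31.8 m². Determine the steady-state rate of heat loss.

Q ≈ 159 W

Series thermal resistances:
R_dense concrete = L/(kA) = 0.13/(1.53×31.8) = 0.002672 K/W
R_phenolic foam = L/(kA) = 0.07/(0.0189×31.8) = 0.1165 K/W
R_total = 0.1191 K/W
Q = ΔT / R_total = 19 / 0.1191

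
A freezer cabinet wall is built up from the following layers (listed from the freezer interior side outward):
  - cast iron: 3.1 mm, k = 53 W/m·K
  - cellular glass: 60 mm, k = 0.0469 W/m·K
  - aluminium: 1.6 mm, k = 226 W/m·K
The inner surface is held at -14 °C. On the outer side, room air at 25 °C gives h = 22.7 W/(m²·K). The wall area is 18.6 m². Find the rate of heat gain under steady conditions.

Using the resistance-network approach (series):
R_cast iron = L/(kA) = 0.0031/(53×18.6) = 3.145×10^-6 K/W
R_cellular glass = L/(kA) = 0.06/(0.0469×18.6) = 0.06878 K/W
R_aluminium = L/(kA) = 0.0016/(226×18.6) = 3.806×10^-7 K/W
R_outer film = 1/(h_o·A) = 1/(22.7×18.6) = 0.002368 K/W
R_total = 0.07115 K/W
Q = ΔT / R_total = 39 / 0.07115

Q ≈ 548 W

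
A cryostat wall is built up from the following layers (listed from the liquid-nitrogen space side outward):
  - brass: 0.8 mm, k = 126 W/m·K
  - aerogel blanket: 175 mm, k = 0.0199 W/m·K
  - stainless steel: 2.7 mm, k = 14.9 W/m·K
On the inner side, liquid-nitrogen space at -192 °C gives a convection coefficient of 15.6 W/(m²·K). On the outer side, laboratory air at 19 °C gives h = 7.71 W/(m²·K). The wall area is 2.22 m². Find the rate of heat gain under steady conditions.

Q ≈ 52.1 W

Thermal resistances in series:
R_inner film = 1/(h_i·A) = 1/(15.6×2.22) = 0.02888 K/W
R_brass = L/(kA) = 0.0008/(126×2.22) = 2.86×10^-6 K/W
R_aerogel blanket = L/(kA) = 0.175/(0.0199×2.22) = 3.961 K/W
R_stainless steel = L/(kA) = 0.0027/(14.9×2.22) = 8.163×10^-5 K/W
R_outer film = 1/(h_o·A) = 1/(7.71×2.22) = 0.05842 K/W
R_total = 4.049 K/W
Q = ΔT / R_total = 211 / 4.049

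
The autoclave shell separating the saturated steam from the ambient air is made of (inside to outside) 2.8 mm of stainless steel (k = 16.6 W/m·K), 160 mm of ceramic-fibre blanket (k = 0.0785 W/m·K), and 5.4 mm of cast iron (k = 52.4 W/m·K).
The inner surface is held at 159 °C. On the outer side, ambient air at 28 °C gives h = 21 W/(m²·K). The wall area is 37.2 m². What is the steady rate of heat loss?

Q ≈ 2340 W

Treating each layer as a thermal resistance in series:
R_stainless steel = L/(kA) = 0.0028/(16.6×37.2) = 4.534×10^-6 K/W
R_ceramic-fibre blanket = L/(kA) = 0.16/(0.0785×37.2) = 0.05479 K/W
R_cast iron = L/(kA) = 0.0054/(52.4×37.2) = 2.77×10^-6 K/W
R_outer film = 1/(h_o·A) = 1/(21×37.2) = 0.00128 K/W
R_total = 0.05608 K/W
Q = ΔT / R_total = 131 / 0.05608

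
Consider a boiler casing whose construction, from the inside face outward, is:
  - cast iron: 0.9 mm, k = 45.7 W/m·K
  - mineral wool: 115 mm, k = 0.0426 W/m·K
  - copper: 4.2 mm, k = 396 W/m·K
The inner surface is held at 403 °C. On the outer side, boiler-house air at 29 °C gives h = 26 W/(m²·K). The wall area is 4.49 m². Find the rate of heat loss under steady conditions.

Thermal resistances in series:
R_cast iron = L/(kA) = 0.0009/(45.7×4.49) = 4.386×10^-6 K/W
R_mineral wool = L/(kA) = 0.115/(0.0426×4.49) = 0.6012 K/W
R_copper = L/(kA) = 0.0042/(396×4.49) = 2.362×10^-6 K/W
R_outer film = 1/(h_o·A) = 1/(26×4.49) = 0.008566 K/W
R_total = 0.6098 K/W
Q = ΔT / R_total = 374 / 0.6098

Q ≈ 613 W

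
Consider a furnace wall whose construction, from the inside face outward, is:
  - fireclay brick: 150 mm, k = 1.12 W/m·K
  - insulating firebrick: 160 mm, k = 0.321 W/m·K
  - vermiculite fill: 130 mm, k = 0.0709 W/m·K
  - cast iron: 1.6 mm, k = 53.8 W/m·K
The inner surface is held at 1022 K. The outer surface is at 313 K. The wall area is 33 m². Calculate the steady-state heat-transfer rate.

Treating each layer as a thermal resistance in series:
R_fireclay brick = L/(kA) = 0.15/(1.12×33) = 0.004058 K/W
R_insulating firebrick = L/(kA) = 0.16/(0.321×33) = 0.0151 K/W
R_vermiculite fill = L/(kA) = 0.13/(0.0709×33) = 0.05556 K/W
R_cast iron = L/(kA) = 0.0016/(53.8×33) = 9.012×10^-7 K/W
R_total = 0.07473 K/W
Q = ΔT / R_total = 709 / 0.07473

Q ≈ 9490 W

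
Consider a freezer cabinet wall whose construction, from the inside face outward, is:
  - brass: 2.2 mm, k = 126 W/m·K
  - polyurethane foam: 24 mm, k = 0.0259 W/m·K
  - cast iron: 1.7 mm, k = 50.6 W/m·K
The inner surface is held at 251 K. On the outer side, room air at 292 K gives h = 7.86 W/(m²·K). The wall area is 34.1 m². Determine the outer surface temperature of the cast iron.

T ≈ 287 K

Model the wall as resistances in series:
R_brass = L/(kA) = 0.0022/(126×34.1) = 5.12×10^-7 K/W
R_polyurethane foam = L/(kA) = 0.024/(0.0259×34.1) = 0.02717 K/W
R_cast iron = L/(kA) = 0.0017/(50.6×34.1) = 9.852×10^-7 K/W
R_outer film = 1/(h_o·A) = 1/(7.86×34.1) = 0.003731 K/W
R_total = 0.03091 K/W;  Q = ΔT/R_total = 41/0.03091 = 1327 W
T_interface = T_inner + Q·ΣR(inner→interface) = 251 + 1330×0.02718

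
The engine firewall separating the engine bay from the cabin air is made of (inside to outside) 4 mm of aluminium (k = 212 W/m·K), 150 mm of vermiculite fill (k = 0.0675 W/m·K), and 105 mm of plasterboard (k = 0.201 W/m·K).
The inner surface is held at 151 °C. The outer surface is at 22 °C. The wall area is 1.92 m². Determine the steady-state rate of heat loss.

Q ≈ 90.2 W

Using the resistance-network approach (series):
R_aluminium = L/(kA) = 0.004/(212×1.92) = 9.827×10^-6 K/W
R_vermiculite fill = L/(kA) = 0.15/(0.0675×1.92) = 1.157 K/W
R_plasterboard = L/(kA) = 0.105/(0.201×1.92) = 0.2721 K/W
R_total = 1.429 K/W
Q = ΔT / R_total = 129 / 1.429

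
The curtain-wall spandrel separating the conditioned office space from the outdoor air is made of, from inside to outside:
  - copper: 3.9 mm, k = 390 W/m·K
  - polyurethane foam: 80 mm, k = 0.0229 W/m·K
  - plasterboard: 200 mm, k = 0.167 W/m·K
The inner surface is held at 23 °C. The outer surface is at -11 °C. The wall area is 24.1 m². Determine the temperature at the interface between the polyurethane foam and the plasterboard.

Model the wall as resistances in series:
R_copper = L/(kA) = 0.0039/(390×24.1) = 4.149×10^-7 K/W
R_polyurethane foam = L/(kA) = 0.08/(0.0229×24.1) = 0.145 K/W
R_plasterboard = L/(kA) = 0.2/(0.167×24.1) = 0.04969 K/W
R_total = 0.1946 K/W;  Q = ΔT/R_total = 34/0.1946 = 174.7 W
T_interface = T_inner − Q·ΣR(inner→interface) = 23 − 175×0.145

T ≈ -2.32 °C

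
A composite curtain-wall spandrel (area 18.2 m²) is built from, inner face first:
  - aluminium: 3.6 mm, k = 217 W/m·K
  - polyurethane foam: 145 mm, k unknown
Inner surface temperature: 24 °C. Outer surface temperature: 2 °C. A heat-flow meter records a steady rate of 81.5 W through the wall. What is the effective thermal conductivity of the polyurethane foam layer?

Thermal resistances in series:
R_aluminium = L/(kA) = 0.0036/(217×18.2) = 9.115×10^-7 K/W
Sum of known resistances R_other = 9.115×10^-7 K/W
Total R = ΔT/Q = 22/81.5 = 0.2699 K/W
R_polyurethane foam = R_total − R_other = 0.2699 K/W
k = L/(R·A) = 0.145/(0.2699×18.2)

k ≈ 0.0295 W/(m·K)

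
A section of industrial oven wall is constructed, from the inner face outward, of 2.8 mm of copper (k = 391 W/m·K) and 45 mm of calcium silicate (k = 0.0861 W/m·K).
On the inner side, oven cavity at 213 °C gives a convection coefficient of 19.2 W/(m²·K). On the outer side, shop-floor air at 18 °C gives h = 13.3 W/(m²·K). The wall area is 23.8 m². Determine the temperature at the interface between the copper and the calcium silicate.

Thermal resistances in series:
R_inner film = 1/(h_i·A) = 1/(19.2×23.8) = 0.002188 K/W
R_copper = L/(kA) = 0.0028/(391×23.8) = 3.009×10^-7 K/W
R_calcium silicate = L/(kA) = 0.045/(0.0861×23.8) = 0.02196 K/W
R_outer film = 1/(h_o·A) = 1/(13.3×23.8) = 0.003159 K/W
R_total = 0.02731 K/W;  Q = ΔT/R_total = 195/0.02731 = 7141 W
T_interface = T_inner − Q·ΣR(inner→interface) = 213 − 7140×0.002189

T ≈ 197 °C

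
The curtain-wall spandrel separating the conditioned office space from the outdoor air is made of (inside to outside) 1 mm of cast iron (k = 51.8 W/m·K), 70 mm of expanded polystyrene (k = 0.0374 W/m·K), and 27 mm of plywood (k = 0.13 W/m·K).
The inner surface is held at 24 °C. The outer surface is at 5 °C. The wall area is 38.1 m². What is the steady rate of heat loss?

Q ≈ 348 W

Thermal resistances in series:
R_cast iron = L/(kA) = 0.001/(51.8×38.1) = 5.067×10^-7 K/W
R_expanded polystyrene = L/(kA) = 0.07/(0.0374×38.1) = 0.04912 K/W
R_plywood = L/(kA) = 0.027/(0.13×38.1) = 0.005451 K/W
R_total = 0.05458 K/W
Q = ΔT / R_total = 19 / 0.05458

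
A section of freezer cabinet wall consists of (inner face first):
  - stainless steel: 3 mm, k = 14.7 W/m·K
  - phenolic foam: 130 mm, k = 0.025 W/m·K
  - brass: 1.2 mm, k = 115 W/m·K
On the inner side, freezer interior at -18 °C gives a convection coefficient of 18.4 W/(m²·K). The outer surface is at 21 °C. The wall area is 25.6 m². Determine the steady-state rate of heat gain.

Q ≈ 190 W

Using the resistance-network approach (series):
R_inner film = 1/(h_i·A) = 1/(18.4×25.6) = 0.002123 K/W
R_stainless steel = L/(kA) = 0.003/(14.7×25.6) = 7.972×10^-6 K/W
R_phenolic foam = L/(kA) = 0.13/(0.025×25.6) = 0.2031 K/W
R_brass = L/(kA) = 0.0012/(115×25.6) = 4.076×10^-7 K/W
R_total = 0.2053 K/W
Q = ΔT / R_total = 39 / 0.2053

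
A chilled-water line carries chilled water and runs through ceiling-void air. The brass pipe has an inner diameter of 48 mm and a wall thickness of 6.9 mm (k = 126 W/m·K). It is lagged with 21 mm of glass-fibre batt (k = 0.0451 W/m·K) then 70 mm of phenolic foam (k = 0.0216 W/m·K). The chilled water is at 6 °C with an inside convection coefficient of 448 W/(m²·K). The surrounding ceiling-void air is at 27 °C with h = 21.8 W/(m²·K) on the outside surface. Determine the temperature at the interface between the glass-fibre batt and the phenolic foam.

T ≈ 10.7 °C

For a radial system each layer contributes R = ln(r_out/r_in)/(2πkL); films add R = 1/(hA).
R_inner film = 1/(h_i·2πr₁L) = 1/(448×2π×0.024×1) = 0.0148 K/W
R_brass pipe wall = ln(30.9/24)/(2π×126×1) = 3.192×10^-4 K/W
R_glass-fibre batt = ln(51.9/30.9)/(2π×0.0451×1) = 1.83 K/W
R_phenolic foam = ln(121.9/51.9)/(2π×0.0216×1) = 6.292 K/W
R_outer film = 1/(h_o·2πr_oL) = 1/(21.8×2π×0.1219×1) = 0.05989 K/W
R_total = 8.197 K/W
Q = ΔT/R_total = 21/8.197
Q = 2.56 W/m
T_interface = T_inner + Q·ΣR(inner→interface) = 6 + 2.56×1.845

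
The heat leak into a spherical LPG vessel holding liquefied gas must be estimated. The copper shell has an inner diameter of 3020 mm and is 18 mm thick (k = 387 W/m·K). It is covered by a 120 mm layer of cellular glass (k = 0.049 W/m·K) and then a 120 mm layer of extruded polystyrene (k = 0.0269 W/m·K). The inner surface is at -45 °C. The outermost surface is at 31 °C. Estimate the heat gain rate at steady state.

Q ≈ 381 W

For a spherical shell R = (1/r₁ − 1/r₂)/(4πk); film R = 1/(h·4πr²). In series:
R_copper shell = (1/1.51 − 1/1.528)/(4π×387) = 1.604×10^-6 K/W
R_cellular glass = (1/1.528 − 1/1.648)/(4π×0.049) = 0.07739 K/W
R_extruded polystyrene = (1/1.648 − 1/1.768)/(4π×0.0269) = 0.1218 K/W
R_total = 0.1992 K/W
Q = ΔT/R_total = 76/0.1992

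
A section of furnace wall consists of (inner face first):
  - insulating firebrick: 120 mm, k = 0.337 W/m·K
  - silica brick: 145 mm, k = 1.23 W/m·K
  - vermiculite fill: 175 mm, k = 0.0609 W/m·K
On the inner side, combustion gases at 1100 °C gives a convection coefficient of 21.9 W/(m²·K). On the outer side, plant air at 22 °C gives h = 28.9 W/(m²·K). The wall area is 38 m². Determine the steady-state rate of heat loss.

Q ≈ 12000 W

Model the wall as resistances in series:
R_inner film = 1/(h_i·A) = 1/(21.9×38) = 0.001202 K/W
R_insulating firebrick = L/(kA) = 0.12/(0.337×38) = 0.009371 K/W
R_silica brick = L/(kA) = 0.145/(1.23×38) = 0.003102 K/W
R_vermiculite fill = L/(kA) = 0.175/(0.0609×38) = 0.07562 K/W
R_outer film = 1/(h_o·A) = 1/(28.9×38) = 9.106×10^-4 K/W
R_total = 0.09021 K/W
Q = ΔT / R_total = 1078 / 0.09021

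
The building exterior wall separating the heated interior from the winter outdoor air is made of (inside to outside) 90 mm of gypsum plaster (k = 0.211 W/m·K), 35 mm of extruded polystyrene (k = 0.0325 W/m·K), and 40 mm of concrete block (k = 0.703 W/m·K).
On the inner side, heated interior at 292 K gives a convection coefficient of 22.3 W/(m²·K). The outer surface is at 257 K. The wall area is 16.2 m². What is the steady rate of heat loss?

Thermal resistances in series:
R_inner film = 1/(h_i·A) = 1/(22.3×16.2) = 0.002768 K/W
R_gypsum plaster = L/(kA) = 0.09/(0.211×16.2) = 0.02633 K/W
R_extruded polystyrene = L/(kA) = 0.035/(0.0325×16.2) = 0.06648 K/W
R_concrete block = L/(kA) = 0.04/(0.703×16.2) = 0.003512 K/W
R_total = 0.09909 K/W
Q = ΔT / R_total = 35 / 0.09909

Q ≈ 353 W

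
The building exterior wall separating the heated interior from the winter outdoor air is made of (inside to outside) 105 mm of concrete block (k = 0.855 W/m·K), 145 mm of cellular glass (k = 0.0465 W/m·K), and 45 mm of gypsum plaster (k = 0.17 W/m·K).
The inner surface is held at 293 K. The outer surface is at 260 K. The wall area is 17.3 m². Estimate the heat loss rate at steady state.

Q ≈ 163 W

Using the resistance-network approach (series):
R_concrete block = L/(kA) = 0.105/(0.855×17.3) = 0.007099 K/W
R_cellular glass = L/(kA) = 0.145/(0.0465×17.3) = 0.1802 K/W
R_gypsum plaster = L/(kA) = 0.045/(0.17×17.3) = 0.0153 K/W
R_total = 0.2026 K/W
Q = ΔT / R_total = 33 / 0.2026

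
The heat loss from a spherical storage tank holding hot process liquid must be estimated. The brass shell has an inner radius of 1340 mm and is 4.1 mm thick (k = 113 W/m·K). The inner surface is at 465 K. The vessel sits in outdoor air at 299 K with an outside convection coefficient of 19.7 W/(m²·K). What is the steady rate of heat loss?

Q ≈ 74200 W

Radial (spherical) resistances in series:
R_brass shell = (1/1.34 − 1/1.3441)/(4π×113) = 1.603×10^-6 K/W
R_outer film = 1/(h·4πr_o²) = 1/(19.7×4π×1.3441²) = 0.002236 K/W
R_total = 0.002238 K/W
Q = ΔT/R_total = 166/0.002238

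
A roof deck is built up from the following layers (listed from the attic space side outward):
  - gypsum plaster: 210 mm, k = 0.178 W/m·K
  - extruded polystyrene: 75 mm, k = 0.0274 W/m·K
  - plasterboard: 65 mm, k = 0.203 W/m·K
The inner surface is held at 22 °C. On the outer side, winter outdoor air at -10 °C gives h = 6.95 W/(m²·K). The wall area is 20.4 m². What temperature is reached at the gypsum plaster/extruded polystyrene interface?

T ≈ 13.4 °C

Using the resistance-network approach (series):
R_gypsum plaster = L/(kA) = 0.21/(0.178×20.4) = 0.05783 K/W
R_extruded polystyrene = L/(kA) = 0.075/(0.0274×20.4) = 0.1342 K/W
R_plasterboard = L/(kA) = 0.065/(0.203×20.4) = 0.0157 K/W
R_outer film = 1/(h_o·A) = 1/(6.95×20.4) = 0.007053 K/W
R_total = 0.2148 K/W;  Q = ΔT/R_total = 32/0.2148 = 149 W
T_interface = T_inner − Q·ΣR(inner→interface) = 22 − 149×0.05783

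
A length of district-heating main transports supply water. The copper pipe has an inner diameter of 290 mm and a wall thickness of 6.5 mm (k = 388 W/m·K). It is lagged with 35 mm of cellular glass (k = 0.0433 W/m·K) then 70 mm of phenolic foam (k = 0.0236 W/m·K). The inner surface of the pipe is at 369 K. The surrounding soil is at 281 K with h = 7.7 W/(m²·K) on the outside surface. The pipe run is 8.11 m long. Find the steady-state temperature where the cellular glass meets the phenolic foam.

Treating each annulus and film as a series resistance:
R_copper pipe wall = ln(151.5/145)/(2π×388×8.11) = 2.218×10^-6 K/W
R_cellular glass = ln(186.5/151.5)/(2π×0.0433×8.11) = 0.0942 K/W
R_phenolic foam = ln(256.5/186.5)/(2π×0.0236×8.11) = 0.265 K/W
R_outer film = 1/(h_o·2πr_oL) = 1/(7.7×2π×0.2565×8.11) = 0.009936 K/W
R_total = 0.3692 K/W
Q = ΔT/R_total = 88/0.3692
Q = 238 W
T_interface = T_inner − Q·ΣR(inner→interface) = 369 − 238×0.0942

T ≈ 347 K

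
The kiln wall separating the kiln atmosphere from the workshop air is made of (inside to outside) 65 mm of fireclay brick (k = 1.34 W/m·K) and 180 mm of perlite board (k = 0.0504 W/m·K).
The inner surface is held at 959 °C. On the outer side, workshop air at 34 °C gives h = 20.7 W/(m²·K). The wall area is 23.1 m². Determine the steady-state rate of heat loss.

Q ≈ 5820 W

Model the wall as resistances in series:
R_fireclay brick = L/(kA) = 0.065/(1.34×23.1) = 0.0021 K/W
R_perlite board = L/(kA) = 0.18/(0.0504×23.1) = 0.1546 K/W
R_outer film = 1/(h_o·A) = 1/(20.7×23.1) = 0.002091 K/W
R_total = 0.1588 K/W
Q = ΔT / R_total = 925 / 0.1588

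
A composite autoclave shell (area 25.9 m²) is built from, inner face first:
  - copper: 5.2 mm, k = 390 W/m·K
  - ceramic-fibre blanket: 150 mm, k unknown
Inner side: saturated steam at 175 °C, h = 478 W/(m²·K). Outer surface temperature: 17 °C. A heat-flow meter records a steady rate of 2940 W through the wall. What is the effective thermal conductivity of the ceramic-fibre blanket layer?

Using the resistance-network approach (series):
R_inner film = 1/(h_i·A) = 1/(478×25.9) = 8.077×10^-5 K/W
R_copper = L/(kA) = 0.0052/(390×25.9) = 5.148×10^-7 K/W
Sum of known resistances R_other = 8.129×10^-5 K/W
Total R = ΔT/Q = 158/2940 = 0.05374 K/W
R_ceramic-fibre blanket = R_total − R_other = 0.05366 K/W
k = L/(R·A) = 0.15/(0.05366×25.9)

k ≈ 0.108 W/(m·K)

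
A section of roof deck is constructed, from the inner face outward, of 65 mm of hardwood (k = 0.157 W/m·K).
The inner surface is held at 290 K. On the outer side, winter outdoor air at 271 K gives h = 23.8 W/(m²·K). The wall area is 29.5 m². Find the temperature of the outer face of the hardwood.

Treating each layer as a thermal resistance in series:
R_hardwood = L/(kA) = 0.065/(0.157×29.5) = 0.01403 K/W
R_outer film = 1/(h_o·A) = 1/(23.8×29.5) = 0.001424 K/W
R_total = 0.01546 K/W;  Q = ΔT/R_total = 19/0.01546 = 1229 W
T_interface = T_inner − Q·ΣR(inner→interface) = 290 − 1230×0.01403

T ≈ 273 K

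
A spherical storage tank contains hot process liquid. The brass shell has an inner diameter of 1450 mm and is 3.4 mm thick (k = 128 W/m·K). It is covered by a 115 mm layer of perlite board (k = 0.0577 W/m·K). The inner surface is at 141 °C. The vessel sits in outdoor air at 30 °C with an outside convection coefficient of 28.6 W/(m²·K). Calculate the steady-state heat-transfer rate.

Radial (spherical) resistances in series:
R_brass shell = (1/0.725 − 1/0.7284)/(4π×128) = 4.003×10^-6 K/W
R_perlite board = (1/0.7284 − 1/0.8434)/(4π×0.0577) = 0.2582 K/W
R_outer film = 1/(h·4πr_o²) = 1/(28.6×4π×0.8434²) = 0.003912 K/W
R_total = 0.2621 K/W
Q = ΔT/R_total = 111/0.2621

Q ≈ 424 W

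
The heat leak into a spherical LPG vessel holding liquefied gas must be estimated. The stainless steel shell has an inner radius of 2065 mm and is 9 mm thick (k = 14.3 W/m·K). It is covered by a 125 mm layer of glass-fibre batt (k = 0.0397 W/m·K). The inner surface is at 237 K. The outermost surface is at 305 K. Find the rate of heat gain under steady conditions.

Q ≈ 1240 W

Each spherical layer contributes R = (1/r_i − 1/r_o)/(4πk):
R_stainless steel shell = (1/2.065 − 1/2.074)/(4π×14.3) = 1.169×10^-5 K/W
R_glass-fibre batt = (1/2.074 − 1/2.199)/(4π×0.0397) = 0.05494 K/W
R_total = 0.05495 K/W
Q = ΔT/R_total = 68/0.05495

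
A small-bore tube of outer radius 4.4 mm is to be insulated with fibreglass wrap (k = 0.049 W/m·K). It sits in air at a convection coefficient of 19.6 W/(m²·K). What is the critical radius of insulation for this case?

r_cr ≈ 2.5 mm

For a cylinder r_cr = k/h = 0.049/19.6
r_cr = 2.5 mm; since the bare radius (4.4 mm) is above r_cr, any added insulation will reduce heat loss.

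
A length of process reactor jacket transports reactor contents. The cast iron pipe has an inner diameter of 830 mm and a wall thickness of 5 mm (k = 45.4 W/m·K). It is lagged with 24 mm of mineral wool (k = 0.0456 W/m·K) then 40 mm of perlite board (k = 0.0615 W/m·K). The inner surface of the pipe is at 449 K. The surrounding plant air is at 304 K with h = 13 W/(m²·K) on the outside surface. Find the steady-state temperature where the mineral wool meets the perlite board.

T ≈ 385 K

Per-layer cylindrical resistances, series-summed:
R_cast iron pipe wall = ln(420/415)/(2π×45.4×1) = 4.198×10^-5 K/W
R_mineral wool = ln(444/420)/(2π×0.0456×1) = 0.194 K/W
R_perlite board = ln(484/444)/(2π×0.0615×1) = 0.2232 K/W
R_outer film = 1/(h_o·2πr_oL) = 1/(13×2π×0.484×1) = 0.02529 K/W
R_total = 0.4425 K/W
Q = ΔT/R_total = 145/0.4425
Q = 328 W/m
T_interface = T_inner − Q·ΣR(inner→interface) = 449 − 328×0.194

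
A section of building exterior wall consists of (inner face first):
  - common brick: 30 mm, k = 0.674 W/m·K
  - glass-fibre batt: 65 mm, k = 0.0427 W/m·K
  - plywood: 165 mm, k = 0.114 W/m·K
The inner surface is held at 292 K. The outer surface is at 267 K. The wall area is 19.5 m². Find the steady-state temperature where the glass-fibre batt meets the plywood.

T ≈ 279 K

Thermal resistances in series:
R_common brick = L/(kA) = 0.03/(0.674×19.5) = 0.002283 K/W
R_glass-fibre batt = L/(kA) = 0.065/(0.0427×19.5) = 0.07806 K/W
R_plywood = L/(kA) = 0.165/(0.114×19.5) = 0.07422 K/W
R_total = 0.1546 K/W;  Q = ΔT/R_total = 25/0.1546 = 161.7 W
T_interface = T_inner − Q·ΣR(inner→interface) = 292 − 162×0.08035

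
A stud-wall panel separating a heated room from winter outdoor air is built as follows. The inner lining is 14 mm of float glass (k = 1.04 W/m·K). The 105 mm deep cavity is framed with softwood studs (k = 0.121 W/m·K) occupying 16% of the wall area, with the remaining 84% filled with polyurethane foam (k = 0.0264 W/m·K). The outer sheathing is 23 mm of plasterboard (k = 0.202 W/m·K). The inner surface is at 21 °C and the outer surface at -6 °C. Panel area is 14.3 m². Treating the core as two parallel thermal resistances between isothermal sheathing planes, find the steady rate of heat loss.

Sheathing layers in series; stud and cavity paths in parallel between them.
R_inner = 0.014/(1.04×14.3) = 9.414×10^-4 K/W
R_stud  = 0.105/(0.121×0.16×14.3) = 0.3793 K/W
R_cav   = 0.105/(0.0264×0.84×14.3) = 0.3311 K/W
1/R_core = 1/R_stud + 1/R_cav → R_core = 0.1768 K/W
R_outer = 0.023/(0.202×14.3) = 0.007962 K/W
R_total = 0.1857 K/W
Q = ΔT/R_total = 27/0.1857

Q ≈ 145 W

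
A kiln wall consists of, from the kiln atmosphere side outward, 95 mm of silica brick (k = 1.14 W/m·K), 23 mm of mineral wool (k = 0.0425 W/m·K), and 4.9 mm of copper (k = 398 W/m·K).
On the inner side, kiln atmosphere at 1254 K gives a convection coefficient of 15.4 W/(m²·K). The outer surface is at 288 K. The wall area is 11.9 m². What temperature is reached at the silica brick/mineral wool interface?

Treating each layer as a thermal resistance in series:
R_inner film = 1/(h_i·A) = 1/(15.4×11.9) = 0.005457 K/W
R_silica brick = L/(kA) = 0.095/(1.14×11.9) = 0.007003 K/W
R_mineral wool = L/(kA) = 0.023/(0.0425×11.9) = 0.04548 K/W
R_copper = L/(kA) = 0.0049/(398×11.9) = 1.035×10^-6 K/W
R_total = 0.05794 K/W;  Q = ΔT/R_total = 966/0.05794 = 16670 W
T_interface = T_inner − Q·ΣR(inner→interface) = 1254 − 16700×0.01246

T ≈ 1050 K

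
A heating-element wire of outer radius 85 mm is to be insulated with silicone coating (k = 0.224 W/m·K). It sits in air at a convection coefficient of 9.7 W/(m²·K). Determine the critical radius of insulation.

r_cr ≈ 23.1 mm

For a cylinder r_cr = k/h = 0.224/9.7
r_cr = 23.1 mm; since the bare radius (85 mm) is above r_cr, any added insulation will reduce heat loss.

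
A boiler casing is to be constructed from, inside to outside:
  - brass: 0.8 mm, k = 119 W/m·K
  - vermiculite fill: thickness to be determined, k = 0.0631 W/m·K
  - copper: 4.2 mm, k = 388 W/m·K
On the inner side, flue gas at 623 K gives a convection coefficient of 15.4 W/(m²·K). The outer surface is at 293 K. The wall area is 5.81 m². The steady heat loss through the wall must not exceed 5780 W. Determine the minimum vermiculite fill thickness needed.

L ≈ 16.8 mm

Series thermal resistances:
R_inner film = 1/(h_i·A) = 1/(15.4×5.81) = 0.01118 K/W
R_brass = L/(kA) = 0.0008/(119×5.81) = 1.157×10^-6 K/W
R_copper = L/(kA) = 0.0042/(388×5.81) = 1.863×10^-6 K/W
Sum of the known resistances R_other = 0.01118 K/W
Required total resistance R_tot = ΔT/Q_allow = 330/5780 = 0.05709 K/W
R_vermiculite fill = R_tot − R_other = 0.04591 K/W
L = R·k·A = 0.04591×0.0631×5.81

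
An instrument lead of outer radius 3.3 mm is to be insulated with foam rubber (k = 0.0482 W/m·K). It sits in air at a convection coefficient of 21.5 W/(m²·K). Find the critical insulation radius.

For a cylinder r_cr = k/h = 0.0482/21.5
r_cr = 2.24 mm; since the bare radius (3.3 mm) is above r_cr, any added insulation will reduce heat loss.

r_cr ≈ 2.24 mm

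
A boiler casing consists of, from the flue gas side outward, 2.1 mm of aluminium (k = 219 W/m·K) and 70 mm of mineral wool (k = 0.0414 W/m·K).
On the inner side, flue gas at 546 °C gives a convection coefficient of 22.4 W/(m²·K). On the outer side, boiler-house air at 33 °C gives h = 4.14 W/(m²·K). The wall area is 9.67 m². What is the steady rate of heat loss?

Q ≈ 2510 W

Treating each layer as a thermal resistance in series:
R_inner film = 1/(h_i·A) = 1/(22.4×9.67) = 0.004617 K/W
R_aluminium = L/(kA) = 0.0021/(219×9.67) = 9.916×10^-7 K/W
R_mineral wool = L/(kA) = 0.07/(0.0414×9.67) = 0.1749 K/W
R_outer film = 1/(h_o·A) = 1/(4.14×9.67) = 0.02498 K/W
R_total = 0.2044 K/W
Q = ΔT / R_total = 513 / 0.2044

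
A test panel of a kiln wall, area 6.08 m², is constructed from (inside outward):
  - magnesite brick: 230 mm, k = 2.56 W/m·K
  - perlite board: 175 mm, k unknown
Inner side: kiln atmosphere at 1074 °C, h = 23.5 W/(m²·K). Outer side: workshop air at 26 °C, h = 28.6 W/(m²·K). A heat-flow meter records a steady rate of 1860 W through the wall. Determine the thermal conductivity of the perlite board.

Using the resistance-network approach (series):
R_inner film = 1/(h_i·A) = 1/(23.5×6.08) = 0.006999 K/W
R_magnesite brick = L/(kA) = 0.23/(2.56×6.08) = 0.01478 K/W
R_outer film = 1/(h_o·A) = 1/(28.6×6.08) = 0.005751 K/W
Sum of known resistances R_other = 0.02753 K/W
Total R = ΔT/Q = 1048/1860 = 0.5634 K/W
R_perlite board = R_total − R_other = 0.5359 K/W
k = L/(R·A) = 0.175/(0.5359×6.08)

k ≈ 0.0537 W/(m·K)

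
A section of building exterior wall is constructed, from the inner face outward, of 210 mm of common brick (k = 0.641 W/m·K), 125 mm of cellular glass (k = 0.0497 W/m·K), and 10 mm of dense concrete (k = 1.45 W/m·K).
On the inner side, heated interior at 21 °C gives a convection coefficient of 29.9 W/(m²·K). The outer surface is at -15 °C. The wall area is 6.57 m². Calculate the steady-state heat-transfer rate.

Using the resistance-network approach (series):
R_inner film = 1/(h_i·A) = 1/(29.9×6.57) = 0.005091 K/W
R_common brick = L/(kA) = 0.21/(0.641×6.57) = 0.04987 K/W
R_cellular glass = L/(kA) = 0.125/(0.0497×6.57) = 0.3828 K/W
R_dense concrete = L/(kA) = 0.01/(1.45×6.57) = 0.00105 K/W
R_total = 0.4388 K/W
Q = ΔT / R_total = 36 / 0.4388

Q ≈ 82 W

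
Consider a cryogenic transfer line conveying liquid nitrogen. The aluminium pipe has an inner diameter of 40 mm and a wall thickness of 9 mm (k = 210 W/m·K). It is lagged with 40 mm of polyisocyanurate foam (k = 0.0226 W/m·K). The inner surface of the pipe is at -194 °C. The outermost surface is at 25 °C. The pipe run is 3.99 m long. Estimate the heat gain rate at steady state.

Q ≈ 143 W

Radial resistances (cylindrical: R_cond = ln(r_o/r_i)/(2πkL), R_conv = 1/(h·2πrL)):
R_aluminium pipe wall = ln(29/20)/(2π×210×3.99) = 7.058×10^-5 K/W
R_polyisocyanurate foam = ln(69/29)/(2π×0.0226×3.99) = 1.53 K/W
R_total = 1.53 K/W
Q = ΔT/R_total = 219/1.53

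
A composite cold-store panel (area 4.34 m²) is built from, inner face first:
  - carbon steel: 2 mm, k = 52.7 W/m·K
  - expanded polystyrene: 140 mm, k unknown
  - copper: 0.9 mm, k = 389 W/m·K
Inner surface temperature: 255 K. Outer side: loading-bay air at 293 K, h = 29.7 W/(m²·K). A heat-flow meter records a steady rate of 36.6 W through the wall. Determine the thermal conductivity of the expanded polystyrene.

k ≈ 0.0313 W/(m·K)

Using the resistance-network approach (series):
R_carbon steel = L/(kA) = 0.002/(52.7×4.34) = 8.744×10^-6 K/W
R_copper = L/(kA) = 0.0009/(389×4.34) = 5.331×10^-7 K/W
R_outer film = 1/(h_o·A) = 1/(29.7×4.34) = 0.007758 K/W
Sum of known resistances R_other = 0.007767 K/W
Total R = ΔT/Q = 38/36.6 = 1.038 K/W
R_expanded polystyrene = R_total − R_other = 1.03 K/W
k = L/(R·A) = 0.14/(1.03×4.34)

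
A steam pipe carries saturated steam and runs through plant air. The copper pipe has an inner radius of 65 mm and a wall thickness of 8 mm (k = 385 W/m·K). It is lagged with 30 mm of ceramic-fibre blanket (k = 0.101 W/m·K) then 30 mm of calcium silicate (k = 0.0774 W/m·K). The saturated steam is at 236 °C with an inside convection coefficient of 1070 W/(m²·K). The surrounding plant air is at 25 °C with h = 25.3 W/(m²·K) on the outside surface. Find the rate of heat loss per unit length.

Per-layer cylindrical resistances, series-summed:
R_inner film = 1/(h_i·2πr₁L) = 1/(1070×2π×0.065×1) = 0.002288 K/W
R_copper pipe wall = ln(73/65)/(2π×385×1) = 4.798×10^-5 K/W
R_ceramic-fibre blanket = ln(103/73)/(2π×0.101×1) = 0.5425 K/W
R_calcium silicate = ln(133/103)/(2π×0.0774×1) = 0.5256 K/W
R_outer film = 1/(h_o·2πr_oL) = 1/(25.3×2π×0.133×1) = 0.0473 K/W
R_total = 1.118 K/W
Q = ΔT/R_total = 211/1.118

q′ ≈ 189 W/m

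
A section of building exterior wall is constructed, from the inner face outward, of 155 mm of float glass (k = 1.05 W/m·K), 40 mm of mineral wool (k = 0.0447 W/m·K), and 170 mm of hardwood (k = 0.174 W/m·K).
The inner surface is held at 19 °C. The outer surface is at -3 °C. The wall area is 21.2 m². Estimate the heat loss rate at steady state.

Q ≈ 231 W

Model the wall as resistances in series:
R_float glass = L/(kA) = 0.155/(1.05×21.2) = 0.006963 K/W
R_mineral wool = L/(kA) = 0.04/(0.0447×21.2) = 0.04221 K/W
R_hardwood = L/(kA) = 0.17/(0.174×21.2) = 0.04609 K/W
R_total = 0.09526 K/W
Q = ΔT / R_total = 22 / 0.09526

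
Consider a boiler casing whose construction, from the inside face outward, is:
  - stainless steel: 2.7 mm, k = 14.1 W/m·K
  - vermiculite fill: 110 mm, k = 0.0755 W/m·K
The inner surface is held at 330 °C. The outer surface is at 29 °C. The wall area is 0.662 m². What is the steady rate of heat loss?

Thermal resistances in series:
R_stainless steel = L/(kA) = 0.0027/(14.1×0.662) = 2.893×10^-4 K/W
R_vermiculite fill = L/(kA) = 0.11/(0.0755×0.662) = 2.201 K/W
R_total = 2.201 K/W
Q = ΔT / R_total = 301 / 2.201

Q ≈ 137 W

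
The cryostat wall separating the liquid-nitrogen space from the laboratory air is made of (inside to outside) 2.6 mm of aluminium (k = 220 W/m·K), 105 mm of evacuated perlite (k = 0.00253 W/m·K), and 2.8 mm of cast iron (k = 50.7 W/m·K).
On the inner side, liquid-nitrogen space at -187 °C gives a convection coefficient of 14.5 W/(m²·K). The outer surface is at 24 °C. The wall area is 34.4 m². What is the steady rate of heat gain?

Q ≈ 175 W

Series thermal resistances:
R_inner film = 1/(h_i·A) = 1/(14.5×34.4) = 0.002005 K/W
R_aluminium = L/(kA) = 0.0026/(220×34.4) = 3.436×10^-7 K/W
R_evacuated perlite = L/(kA) = 0.105/(0.00253×34.4) = 1.206 K/W
R_cast iron = L/(kA) = 0.0028/(50.7×34.4) = 1.605×10^-6 K/W
R_total = 1.208 K/W
Q = ΔT / R_total = 211 / 1.208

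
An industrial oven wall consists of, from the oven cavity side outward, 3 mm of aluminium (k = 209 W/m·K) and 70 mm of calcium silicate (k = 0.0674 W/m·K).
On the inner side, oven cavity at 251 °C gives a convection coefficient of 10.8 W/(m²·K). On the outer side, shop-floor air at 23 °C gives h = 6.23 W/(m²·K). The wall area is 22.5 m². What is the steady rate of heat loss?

Using the resistance-network approach (series):
R_inner film = 1/(h_i·A) = 1/(10.8×22.5) = 0.004115 K/W
R_aluminium = L/(kA) = 0.003/(209×22.5) = 6.38×10^-7 K/W
R_calcium silicate = L/(kA) = 0.07/(0.0674×22.5) = 0.04616 K/W
R_outer film = 1/(h_o·A) = 1/(6.23×22.5) = 0.007134 K/W
R_total = 0.05741 K/W
Q = ΔT / R_total = 228 / 0.05741

Q ≈ 3970 W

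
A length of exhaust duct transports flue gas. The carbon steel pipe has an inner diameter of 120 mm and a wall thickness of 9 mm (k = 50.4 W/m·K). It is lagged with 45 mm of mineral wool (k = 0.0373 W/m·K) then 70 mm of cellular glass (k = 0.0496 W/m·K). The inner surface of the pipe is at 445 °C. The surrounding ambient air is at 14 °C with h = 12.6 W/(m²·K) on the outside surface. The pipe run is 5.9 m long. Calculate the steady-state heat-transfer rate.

Treating each annulus and film as a series resistance:
R_carbon steel pipe wall = ln(69/60)/(2π×50.4×5.9) = 7.48×10^-5 K/W
R_mineral wool = ln(114/69)/(2π×0.0373×5.9) = 0.3631 K/W
R_cellular glass = ln(184/114)/(2π×0.0496×5.9) = 0.2604 K/W
R_outer film = 1/(h_o·2πr_oL) = 1/(12.6×2π×0.184×5.9) = 0.01164 K/W
R_total = 0.6352 K/W
Q = ΔT/R_total = 431/0.6352

Q ≈ 679 W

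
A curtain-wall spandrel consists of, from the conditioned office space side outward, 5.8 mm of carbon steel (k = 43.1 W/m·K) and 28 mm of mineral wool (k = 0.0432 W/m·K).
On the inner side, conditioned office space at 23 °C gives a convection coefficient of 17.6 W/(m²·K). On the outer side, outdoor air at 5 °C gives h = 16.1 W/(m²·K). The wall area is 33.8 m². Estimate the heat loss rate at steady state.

Q ≈ 793 W

Using the resistance-network approach (series):
R_inner film = 1/(h_i·A) = 1/(17.6×33.8) = 0.001681 K/W
R_carbon steel = L/(kA) = 0.0058/(43.1×33.8) = 3.981×10^-6 K/W
R_mineral wool = L/(kA) = 0.028/(0.0432×33.8) = 0.01918 K/W
R_outer film = 1/(h_o·A) = 1/(16.1×33.8) = 0.001838 K/W
R_total = 0.0227 K/W
Q = ΔT / R_total = 18 / 0.0227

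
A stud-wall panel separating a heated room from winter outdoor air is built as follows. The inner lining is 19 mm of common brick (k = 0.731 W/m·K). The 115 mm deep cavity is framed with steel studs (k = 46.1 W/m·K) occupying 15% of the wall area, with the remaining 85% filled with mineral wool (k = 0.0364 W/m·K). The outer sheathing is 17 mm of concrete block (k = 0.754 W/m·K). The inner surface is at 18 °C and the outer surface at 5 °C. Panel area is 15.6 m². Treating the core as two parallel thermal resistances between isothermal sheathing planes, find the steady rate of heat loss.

Q ≈ 3120 W

Sheathing layers in series; stud and cavity paths in parallel between them.
R_inner = 0.019/(0.731×15.6) = 0.001666 K/W
R_stud  = 0.115/(46.1×0.15×15.6) = 0.001066 K/W
R_cav   = 0.115/(0.0364×0.85×15.6) = 0.2383 K/W
1/R_core = 1/R_stud + 1/R_cav → R_core = 0.001061 K/W
R_outer = 0.017/(0.754×15.6) = 0.001445 K/W
R_total = 0.004173 K/W
Q = ΔT/R_total = 13/0.004173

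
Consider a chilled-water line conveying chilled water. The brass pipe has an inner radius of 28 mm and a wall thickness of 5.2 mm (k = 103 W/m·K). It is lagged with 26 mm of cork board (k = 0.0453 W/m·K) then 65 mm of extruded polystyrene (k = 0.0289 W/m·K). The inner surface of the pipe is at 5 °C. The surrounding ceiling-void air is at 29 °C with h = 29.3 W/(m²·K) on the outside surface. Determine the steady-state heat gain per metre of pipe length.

Radial resistances (cylindrical: R_cond = ln(r_o/r_i)/(2πkL), R_conv = 1/(h·2πrL)):
R_brass pipe wall = ln(33.2/28)/(2π×103×1) = 2.632×10^-4 K/W
R_cork board = ln(59.2/33.2)/(2π×0.0453×1) = 2.032 K/W
R_extruded polystyrene = ln(124.2/59.2)/(2π×0.0289×1) = 4.081 K/W
R_outer film = 1/(h_o·2πr_oL) = 1/(29.3×2π×0.1242×1) = 0.04374 K/W
R_total = 6.157 K/W
Q = ΔT/R_total = 24/6.157

q′ ≈ 3.9 W/m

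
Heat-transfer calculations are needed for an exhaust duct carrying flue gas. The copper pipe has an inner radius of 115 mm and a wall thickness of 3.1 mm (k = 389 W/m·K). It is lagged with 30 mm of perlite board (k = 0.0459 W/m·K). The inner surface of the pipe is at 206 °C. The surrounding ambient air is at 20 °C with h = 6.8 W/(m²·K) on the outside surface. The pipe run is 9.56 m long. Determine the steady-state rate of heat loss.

For a radial system each layer contributes R = ln(r_out/r_in)/(2πkL); films add R = 1/(hA).
R_copper pipe wall = ln(118.1/115)/(2π×389×9.56) = 1.138×10^-6 K/W
R_perlite board = ln(148.1/118.1)/(2π×0.0459×9.56) = 0.0821 K/W
R_outer film = 1/(h_o·2πr_oL) = 1/(6.8×2π×0.1481×9.56) = 0.01653 K/W
R_total = 0.09863 K/W
Q = ΔT/R_total = 186/0.09863

Q ≈ 1890 W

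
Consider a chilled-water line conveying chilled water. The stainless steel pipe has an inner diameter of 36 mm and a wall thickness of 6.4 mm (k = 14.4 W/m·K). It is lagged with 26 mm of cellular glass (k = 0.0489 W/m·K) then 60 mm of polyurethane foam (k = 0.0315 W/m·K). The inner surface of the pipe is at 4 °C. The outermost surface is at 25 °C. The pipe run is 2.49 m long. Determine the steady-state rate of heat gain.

Q ≈ 8.27 W

Treating each annulus and film as a series resistance:
R_stainless steel pipe wall = ln(24.4/18)/(2π×14.4×2.49) = 0.00135 K/W
R_cellular glass = ln(50.4/24.4)/(2π×0.0489×2.49) = 0.9482 K/W
R_polyurethane foam = ln(110.4/50.4)/(2π×0.0315×2.49) = 1.591 K/W
R_total = 2.541 K/W
Q = ΔT/R_total = 21/2.541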